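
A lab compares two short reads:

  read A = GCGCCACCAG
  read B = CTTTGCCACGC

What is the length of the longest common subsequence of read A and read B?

7

Let dp[i][j] be the LCS length of the first i bases of read A and the first j bases of read B. dp[i][j] = dp[i-1][j-1]+1 when the i-th and j-th bases match, else max(dp[i-1][j], dp[i][j-1]).
    ·  C  T  T  T  G  C  C  A  C  G  C
 ·  0  0  0  0  0  0  0  0  0  0  0  0
 G  0  0  0  0  0  1  1  1  1  1  1  1
 C  0  1  1  1  1  1  2  2  2  2  2  2
 G  0  1  1  1  1  2  2  2  2  2  3  3
 C  0  1  1  1  1  2  3  3  3  3  3  4
 C  0  1  1  1  1  2  3  4  4  4  4  4
 A  0  1  1  1  1  2  3  4  5  5  5  5
 C  0  1  1  1  1  2  3  4  5  6  6  6
 C  0  1  1  1  1  2  3  4  5  6  6  7
 A  0  1  1  1  1  2  3  4  5  6  6  7
 G  0  1  1  1  1  2  3  4  5  6  7  7
dp[10][11] = 7. One LCS (by backtracking along matches): CGCCACC.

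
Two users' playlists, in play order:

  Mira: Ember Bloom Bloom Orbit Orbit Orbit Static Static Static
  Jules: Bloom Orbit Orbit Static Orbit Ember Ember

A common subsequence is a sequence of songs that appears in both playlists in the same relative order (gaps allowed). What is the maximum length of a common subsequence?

4

Match Bloom [3,1] → Orbit [4,2] → Orbit [5,3] → Orbit [6,5] — 4 songs in the same relative order in both, and the DP table's final entry dp[9][7] is also 4, so no common subsequence is longer.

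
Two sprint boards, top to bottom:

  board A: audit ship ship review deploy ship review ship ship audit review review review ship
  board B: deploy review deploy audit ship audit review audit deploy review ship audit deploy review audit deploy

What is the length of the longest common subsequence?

Taking audit [1,4] → ship [2,5] → review [4,7] → deploy [5,9] → review [7,10] → ship [9,11] → audit [10,12] → review [11,14] gives a common subsequence of length 8. dp[14][16] = 8 confirms this is the maximum.

8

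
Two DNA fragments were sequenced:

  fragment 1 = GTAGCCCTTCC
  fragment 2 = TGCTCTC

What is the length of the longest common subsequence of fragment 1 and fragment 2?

Taking T [2,1] → G [4,2] → C [5,3] → C [7,5] → T [9,6] → C [11,7] gives a common subsequence of length 6. dp[11][7] = 6 confirms this is the maximum.

6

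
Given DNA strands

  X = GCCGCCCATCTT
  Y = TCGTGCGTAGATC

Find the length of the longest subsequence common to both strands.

6

One common subsequence of length 6: G [1,5], then C [2,6], then G [4,10], then A [8,11], then T [9,12], then C [10,13]. dp[12][13] = 6 confirms this is the maximum.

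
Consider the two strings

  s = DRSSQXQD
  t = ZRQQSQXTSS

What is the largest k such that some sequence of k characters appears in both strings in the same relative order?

4

Let dp[i][j] be the LCS length of the first i characters of s and the first j characters of t. dp[i][j] = dp[i-1][j-1]+1 when the i-th and j-th characters match, else max(dp[i-1][j], dp[i][j-1]).
    ·  Z  R  Q  Q  S  Q  X  T  S  S
 ·  0  0  0  0  0  0  0  0  0  0  0
 D  0  0  0  0  0  0  0  0  0  0  0
 R  0  0  1  1  1  1  1  1  1  1  1
 S  0  0  1  1  1  2  2  2  2  2  2
 S  0  0  1  1  1  2  2  2  2  3  3
 Q  0  0  1  2  2  2  3  3  3  3  3
 X  0  0  1  2  2  2  3  4  4  4  4
 Q  0  0  1  2  3  3  3  4  4  4  4
 D  0  0  1  2  3  3  3  4  4  4  4
dp[8][10] = 4. One LCS (by backtracking along matches): RSQX.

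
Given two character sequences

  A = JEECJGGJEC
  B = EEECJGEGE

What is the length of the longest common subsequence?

Pick E [2,2], then E [3,3], then C [4,4], then J [5,5], then G [6,6], then G [7,8], then E [9,9]; all 7 characters appear in both, in order. The LCS DP gives dp[10][9] = 7, so this is optimal.

7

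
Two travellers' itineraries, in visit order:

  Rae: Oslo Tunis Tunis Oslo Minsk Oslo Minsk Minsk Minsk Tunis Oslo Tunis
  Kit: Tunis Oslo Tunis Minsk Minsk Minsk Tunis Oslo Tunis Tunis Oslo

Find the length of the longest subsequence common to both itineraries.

8

Taking Oslo at Rae[1]=Kit[2], then Tunis at Rae[3]=Kit[3], then Minsk at Rae[7]=Kit[4], then Minsk at Rae[8]=Kit[5], then Minsk at Rae[9]=Kit[6], then Tunis at Rae[10]=Kit[7], then Oslo at Rae[11]=Kit[8], then Tunis at Rae[12]=Kit[10] gives a common subsequence of length 8. The LCS DP gives dp[12][11] = 8, so this is optimal.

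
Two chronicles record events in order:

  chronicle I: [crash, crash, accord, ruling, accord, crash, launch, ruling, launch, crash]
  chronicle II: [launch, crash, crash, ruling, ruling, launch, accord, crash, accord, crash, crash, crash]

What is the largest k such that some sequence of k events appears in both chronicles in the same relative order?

6

One common subsequence of length 6: crash [1,2], crash [2,3], accord [3,7], accord [5,9], crash [6,11], crash [10,12], and the DP table's final entry dp[10][12] is also 6, so no common subsequence is longer.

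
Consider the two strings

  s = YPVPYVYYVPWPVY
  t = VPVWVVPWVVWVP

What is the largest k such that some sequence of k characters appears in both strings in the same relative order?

One common subsequence of length 7: P at s[2]=t[2], V at s[3]=t[6], P at s[4]=t[7], V at s[6]=t[9], V at s[9]=t[10], W at s[11]=t[11], P at s[12]=t[13], and the DP table's final entry dp[14][13] is also 7, so no common subsequence is longer.

7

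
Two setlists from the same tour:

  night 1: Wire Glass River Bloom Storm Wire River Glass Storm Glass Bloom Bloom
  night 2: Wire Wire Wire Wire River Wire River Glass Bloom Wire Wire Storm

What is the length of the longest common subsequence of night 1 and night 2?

6

One common subsequence of length 6: Wire at night 1[1]=night 2[4], River at night 1[3]=night 2[5], Wire at night 1[6]=night 2[6], River at night 1[7]=night 2[7], Glass at night 1[8]=night 2[8], Storm at night 1[9]=night 2[12], and the DP table's final entry dp[12][12] is also 6, so no common subsequence is longer.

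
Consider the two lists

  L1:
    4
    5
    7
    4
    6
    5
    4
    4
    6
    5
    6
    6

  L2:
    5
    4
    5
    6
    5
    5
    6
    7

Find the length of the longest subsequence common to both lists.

6

Let dp[i][j] be the LCS length of the first i values of L1 and the first j values of L2. dp[i][j] = dp[i-1][j-1]+1 when the i-th and j-th values match, else max(dp[i-1][j], dp[i][j-1]).
    ·  5  4  5  6  5  5  6  7
 ·  0  0  0  0  0  0  0  0  0
 4  0  0  1  1  1  1  1  1  1
 5  0  1  1  2  2  2  2  2  2
 7  0  1  1  2  2  2  2  2  3
 4  0  1  2  2  2  2  2  2  3
 6  0  1  2  2  3  3  3  3  3
 5  0  1  2  3  3  4  4  4  4
 4  0  1  2  3  3  4  4  4  4
 4  0  1  2  3  3  4  4  4  4
 6  0  1  2  3  4  4  4  5  5
 5  0  1  2  3  4  5  5  5  5
 6  0  1  2  3  4  5  5  6  6
 6  0  1  2  3  4  5  5  6  6
dp[12][8] = 6. One LCS (by backtracking along matches): 4, 5, 6, 5, 5, 6.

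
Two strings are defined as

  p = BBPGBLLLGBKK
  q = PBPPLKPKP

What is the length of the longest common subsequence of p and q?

One common subsequence of length 5: B [1,2] → P [3,4] → L [8,5] → K [11,6] → K [12,8], and the DP table's final entry dp[12][9] is also 5, so no common subsequence is longer.

5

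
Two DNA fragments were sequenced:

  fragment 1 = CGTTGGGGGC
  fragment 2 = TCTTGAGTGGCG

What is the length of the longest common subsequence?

8

Pick C at fragment 1[1]=fragment 2[2]; then T at fragment 1[3]=fragment 2[3]; then T at fragment 1[4]=fragment 2[4]; then G at fragment 1[5]=fragment 2[5]; then G at fragment 1[6]=fragment 2[7]; then G at fragment 1[7]=fragment 2[9]; then G at fragment 1[8]=fragment 2[10]; then G at fragment 1[9]=fragment 2[12]; all 8 bases appear in both, in order. The LCS DP gives dp[10][12] = 8, so this is optimal.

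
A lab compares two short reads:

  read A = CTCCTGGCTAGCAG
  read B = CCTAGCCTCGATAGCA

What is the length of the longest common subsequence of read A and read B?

Taking C (read A #1, read B #2); then T (read A #2, read B #3); then C (read A #3, read B #6); then C (read A #4, read B #7); then T (read A #5, read B #8); then G (read A #6, read B #10); then T (read A #9, read B #12); then A (read A #10, read B #13); then G (read A #11, read B #14); then C (read A #12, read B #15); then A (read A #13, read B #16) gives a common subsequence of length 11. Since dp[14][16] = 11, nothing longer is possible.

11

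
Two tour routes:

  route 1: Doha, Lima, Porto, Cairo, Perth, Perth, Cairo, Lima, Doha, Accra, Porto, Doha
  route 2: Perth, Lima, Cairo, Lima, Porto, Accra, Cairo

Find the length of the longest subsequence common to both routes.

One common subsequence of length 4: Lima (route 1 #2, route 2 #2), Cairo (route 1 #7, route 2 #3), Lima (route 1 #8, route 2 #4), Accra (route 1 #10, route 2 #6), and the DP table's final entry dp[12][7] is also 4, so no common subsequence is longer.

4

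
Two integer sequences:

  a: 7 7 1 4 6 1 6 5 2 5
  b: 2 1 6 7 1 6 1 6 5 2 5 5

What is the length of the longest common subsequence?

Let dp[i][j] be the LCS length of the first i values of a and the first j values of b. dp[i][j] = dp[i-1][j-1]+1 when the i-th and j-th values match, else max(dp[i-1][j], dp[i][j-1]).
    ·  2  1  6  7  1  6  1  6  5  2  5  5
 ·  0  0  0  0  0  0  0  0  0  0  0  0  0
 7  0  0  0  0  1  1  1  1  1  1  1  1  1
 7  0  0  0  0  1  1  1  1  1  1  1  1  1
 1  0  0  1  1  1  2  2  2  2  2  2  2  2
 4  0  0  1  1  1  2  2  2  2  2  2  2  2
 6  0  0  1  2  2  2  3  3  3  3  3  3  3
 1  0  0  1  2  2  3  3  4  4  4  4  4  4
 6  0  0  1  2  2  3  4  4  5  5  5  5  5
 5  0  0  1  2  2  3  4  4  5  6  6  6  6
 2  0  1  1  2  2  3  4  4  5  6  7  7  7
 5  0  1  1  2  2  3  4  4  5  6  7  8  8
dp[10][12] = 8. One LCS (by backtracking along matches): 7, 1, 6, 1, 6, 5, 2, 5.

8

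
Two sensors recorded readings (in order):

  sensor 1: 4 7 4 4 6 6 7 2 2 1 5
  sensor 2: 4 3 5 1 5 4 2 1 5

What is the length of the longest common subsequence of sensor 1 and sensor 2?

Pick 4 [1,1] → 4 [4,6] → 2 [9,7] → 1 [10,8] → 5 [11,9]; all 5 values appear in both, in order. The LCS DP gives dp[11][9] = 5, so this is optimal.

5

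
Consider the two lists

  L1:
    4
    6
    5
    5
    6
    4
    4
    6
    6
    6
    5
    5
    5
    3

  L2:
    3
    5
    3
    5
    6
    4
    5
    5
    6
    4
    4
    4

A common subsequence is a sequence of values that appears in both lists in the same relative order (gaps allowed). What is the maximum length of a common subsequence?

Taking 4 (L1 #1, L2 #6); then 5 (L1 #3, L2 #7); then 5 (L1 #4, L2 #8); then 6 (L1 #5, L2 #9); then 4 (L1 #6, L2 #11); then 4 (L1 #7, L2 #12) gives a common subsequence of length 6, and the DP table's final entry dp[14][12] is also 6, so no common subsequence is longer.

6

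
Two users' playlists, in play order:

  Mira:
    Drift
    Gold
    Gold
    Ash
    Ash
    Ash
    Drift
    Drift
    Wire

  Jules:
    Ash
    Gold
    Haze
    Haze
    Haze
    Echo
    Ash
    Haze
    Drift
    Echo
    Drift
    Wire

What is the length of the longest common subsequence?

5

Pick Gold [2,2], then Ash [4,7], then Drift [7,9], then Drift [8,11], then Wire [9,12]; all 5 songs appear in both, in order. Since dp[9][12] = 5, nothing longer is possible.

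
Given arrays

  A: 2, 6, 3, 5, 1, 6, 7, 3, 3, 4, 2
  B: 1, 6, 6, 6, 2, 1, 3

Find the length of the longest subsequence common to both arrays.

3

Let dp[i][j] be the LCS length of the first i values of A and the first j values of B. dp[i][j] = dp[i-1][j-1]+1 when the i-th and j-th values match, else max(dp[i-1][j], dp[i][j-1]).
    ·  1  6  6  6  2  1  3
 ·  0  0  0  0  0  0  0  0
 2  0  0  0  0  0  1  1  1
 6  0  0  1  1  1  1  1  1
 3  0  0  1  1  1  1  1  2
 5  0  0  1  1  1  1  1  2
 1  0  1  1  1  1  1  2  2
 6  0  1  2  2  2  2  2  2
 7  0  1  2  2  2  2  2  2
 3  0  1  2  2  2  2  2  3
 3  0  1  2  2  2  2  2  3
 4  0  1  2  2  2  2  2  3
 2  0  1  2  2  2  3  3  3
dp[11][7] = 3. One LCS (by backtracking along matches): 2, 1, 3.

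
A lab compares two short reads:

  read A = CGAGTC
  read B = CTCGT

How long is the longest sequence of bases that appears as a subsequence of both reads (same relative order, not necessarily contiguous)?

Let dp[i][j] be the LCS length of the first i bases of read A and the first j bases of read B. dp[i][j] = dp[i-1][j-1]+1 when the i-th and j-th bases match, else max(dp[i-1][j], dp[i][j-1]).
    ·  C  T  C  G  T
 ·  0  0  0  0  0  0
 C  0  1  1  1  1  1
 G  0  1  1  1  2  2
 A  0  1  1  1  2  2
 G  0  1  1  1  2  2
 T  0  1  2  2  2  3
 C  0  1  2  3  3  3
dp[6][5] = 3. One LCS (by backtracking along matches): CGT.

3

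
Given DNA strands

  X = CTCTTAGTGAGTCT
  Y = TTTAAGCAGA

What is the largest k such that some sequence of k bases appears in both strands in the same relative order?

7

One common subsequence of length 7: T [2,1] → T [4,2] → T [5,3] → A [6,5] → G [7,6] → G [9,9] → A [10,10], and the DP table's final entry dp[14][10] is also 7, so no common subsequence is longer.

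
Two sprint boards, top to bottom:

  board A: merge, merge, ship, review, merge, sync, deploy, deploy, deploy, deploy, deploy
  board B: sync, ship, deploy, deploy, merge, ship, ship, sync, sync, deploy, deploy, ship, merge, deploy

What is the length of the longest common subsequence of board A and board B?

Taking merge (board A #1, board B #5) → ship (board A #3, board B #7) → sync (board A #6, board B #9) → deploy (board A #7, board B #10) → deploy (board A #8, board B #11) → deploy (board A #11, board B #14) gives a common subsequence of length 6. The LCS DP gives dp[11][14] = 6, so this is optimal.

6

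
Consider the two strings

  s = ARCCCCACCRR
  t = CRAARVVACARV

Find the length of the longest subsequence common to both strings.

5

One common subsequence of length 5: A [1,4], R [2,5], C [6,9], A [7,10], R [10,11]. The LCS DP gives dp[11][12] = 5, so this is optimal.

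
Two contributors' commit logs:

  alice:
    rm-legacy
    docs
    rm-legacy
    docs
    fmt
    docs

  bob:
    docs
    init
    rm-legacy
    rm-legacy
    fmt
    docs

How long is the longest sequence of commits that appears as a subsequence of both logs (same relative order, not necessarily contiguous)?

Match rm-legacy [1,3], rm-legacy [3,4], fmt [5,5], docs [6,6] — 4 commits in the same relative order in both. dp[6][6] = 4 confirms this is the maximum.

4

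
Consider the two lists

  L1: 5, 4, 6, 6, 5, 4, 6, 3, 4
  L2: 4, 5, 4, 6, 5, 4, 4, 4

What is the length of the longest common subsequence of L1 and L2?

6

Let dp[i][j] be the LCS length of the first i values of L1 and the first j values of L2. dp[i][j] = dp[i-1][j-1]+1 when the i-th and j-th values match, else max(dp[i-1][j], dp[i][j-1]).
    ·  4  5  4  6  5  4  4  4
 ·  0  0  0  0  0  0  0  0  0
 5  0  0  1  1  1  1  1  1  1
 4  0  1  1  2  2  2  2  2  2
 6  0  1  1  2  3  3  3  3  3
 6  0  1  1  2  3  3  3  3  3
 5  0  1  2  2  3  4  4  4  4
 4  0  1  2  3  3  4  5  5  5
 6  0  1  2  3  4  4  5  5  5
 3  0  1  2  3  4  4  5  5  5
 4  0  1  2  3  4  4  5  6  6
dp[9][8] = 6. One LCS (by backtracking along matches): 5, 4, 6, 5, 4, 4.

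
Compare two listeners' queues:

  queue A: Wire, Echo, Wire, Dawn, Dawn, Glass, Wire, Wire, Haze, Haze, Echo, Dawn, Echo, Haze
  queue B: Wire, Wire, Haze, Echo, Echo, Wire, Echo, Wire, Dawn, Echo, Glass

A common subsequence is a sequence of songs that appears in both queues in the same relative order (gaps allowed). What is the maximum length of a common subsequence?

Pick Wire (queue A #1, queue B #2) → Echo (queue A #2, queue B #5) → Wire (queue A #3, queue B #6) → Wire (queue A #8, queue B #8) → Dawn (queue A #12, queue B #9) → Echo (queue A #13, queue B #10); all 6 songs appear in both, in order. Since dp[14][11] = 6, nothing longer is possible.

6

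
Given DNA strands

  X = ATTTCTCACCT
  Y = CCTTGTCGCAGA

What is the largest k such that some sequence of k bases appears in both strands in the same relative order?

Let dp[i][j] be the LCS length of the first i bases of X and the first j bases of Y. dp[i][j] = dp[i-1][j-1]+1 when the i-th and j-th bases match, else max(dp[i-1][j], dp[i][j-1]).
    ·  C  C  T  T  G  T  C  G  C  A  G  A
 ·  0  0  0  0  0  0  0  0  0  0  0  0  0
 A  0  0  0  0  0  0  0  0  0  0  1  1  1
 T  0  0  0  1  1  1  1  1  1  1  1  1  1
 T  0  0  0  1  2  2  2  2  2  2  2  2  2
 T  0  0  0  1  2  2  3  3  3  3  3  3  3
 C  0  1  1  1  2  2  3  4  4  4  4  4  4
 T  0  1  1  2  2  2  3  4  4  4  4  4  4
 C  0  1  2  2  2  2  3  4  4  5  5  5  5
 A  0  1  2  2  2  2  3  4  4  5  6  6  6
 C  0  1  2  2  2  2  3  4  4  5  6  6  6
 C  0  1  2  2  2  2  3  4  4  5  6  6  6
 T  0  1  2  3  3  3  3  4  4  5  6  6  6
dp[11][12] = 6. One LCS (by backtracking along matches): TTTCCA.

6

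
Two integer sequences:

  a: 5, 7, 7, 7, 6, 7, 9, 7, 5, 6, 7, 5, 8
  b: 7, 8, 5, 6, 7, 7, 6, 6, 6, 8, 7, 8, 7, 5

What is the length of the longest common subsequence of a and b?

One common subsequence of length 7: 5 at a[1]=b[3]; then 7 at a[2]=b[5]; then 7 at a[3]=b[6]; then 6 at a[5]=b[9]; then 7 at a[6]=b[11]; then 7 at a[11]=b[13]; then 5 at a[12]=b[14], and the DP table's final entry dp[13][14] is also 7, so no common subsequence is longer.

7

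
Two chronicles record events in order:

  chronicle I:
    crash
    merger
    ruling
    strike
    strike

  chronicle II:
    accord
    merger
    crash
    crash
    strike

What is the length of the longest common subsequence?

Taking crash [1,4] → strike [5,5] gives a common subsequence of length 2, and the DP table's final entry dp[5][5] is also 2, so no common subsequence is longer.

2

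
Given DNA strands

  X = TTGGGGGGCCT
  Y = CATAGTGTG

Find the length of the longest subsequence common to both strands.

4

One common subsequence of length 4: T at X[1]=Y[3], T at X[2]=Y[6], G at X[3]=Y[7], G at X[8]=Y[9], and the DP table's final entry dp[11][9] is also 4, so no common subsequence is longer.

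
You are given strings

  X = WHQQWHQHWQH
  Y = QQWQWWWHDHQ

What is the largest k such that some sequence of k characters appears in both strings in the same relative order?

6

Let dp[i][j] be the LCS length of the first i characters of X and the first j characters of Y. dp[i][j] = dp[i-1][j-1]+1 when the i-th and j-th characters match, else max(dp[i-1][j], dp[i][j-1]).
    ·  Q  Q  W  Q  W  W  W  H  D  H  Q
 ·  0  0  0  0  0  0  0  0  0  0  0  0
 W  0  0  0  1  1  1  1  1  1  1  1  1
 H  0  0  0  1  1  1  1  1  2  2  2  2
 Q  0  1  1  1  2  2  2  2  2  2  2  3
 Q  0  1  2  2  2  2  2  2  2  2  2  3
 W  0  1  2  3  3  3  3  3  3  3  3  3
 H  0  1  2  3  3  3  3  3  4  4  4  4
 Q  0  1  2  3  4  4  4  4  4  4  4  5
 H  0  1  2  3  4  4  4  4  5  5  5  5
 W  0  1  2  3  4  5  5  5  5  5  5  5
 Q  0  1  2  3  4  5  5  5  5  5  5  6
 H  0  1  2  3  4  5  5  5  6  6  6  6
dp[11][11] = 6. One LCS (by backtracking along matches): WQWHHQ.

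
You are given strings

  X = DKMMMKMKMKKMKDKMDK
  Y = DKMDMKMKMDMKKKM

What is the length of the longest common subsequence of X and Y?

12

Taking D at X[1]=Y[1], K at X[2]=Y[2], M at X[3]=Y[3], M at X[4]=Y[5], M at X[5]=Y[7], K at X[6]=Y[8], M at X[7]=Y[9], M at X[9]=Y[11], K at X[11]=Y[12], K at X[13]=Y[13], K at X[15]=Y[14], M at X[16]=Y[15] gives a common subsequence of length 12, and the DP table's final entry dp[18][15] is also 12, so no common subsequence is longer.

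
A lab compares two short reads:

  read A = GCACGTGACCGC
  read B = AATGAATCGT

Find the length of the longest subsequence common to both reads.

6

Taking A [3,2] → T [6,3] → G [7,4] → A [8,6] → C [10,8] → G [11,9] gives a common subsequence of length 6. dp[12][10] = 6 confirms this is the maximum.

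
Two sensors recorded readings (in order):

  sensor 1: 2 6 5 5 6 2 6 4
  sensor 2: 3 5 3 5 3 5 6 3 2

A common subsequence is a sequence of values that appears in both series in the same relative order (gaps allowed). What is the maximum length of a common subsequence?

Match 5 [3,4] → 5 [4,6] → 6 [5,7] → 2 [6,9] — 4 values in the same relative order in both. dp[8][9] = 4 confirms this is the maximum.

4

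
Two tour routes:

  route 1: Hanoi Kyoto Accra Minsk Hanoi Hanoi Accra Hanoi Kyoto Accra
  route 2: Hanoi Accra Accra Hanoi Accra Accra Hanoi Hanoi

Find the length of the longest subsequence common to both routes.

Pick Hanoi at route 1[1]=route 2[1]; then Accra at route 1[3]=route 2[3]; then Hanoi at route 1[5]=route 2[4]; then Hanoi at route 1[6]=route 2[7]; then Hanoi at route 1[8]=route 2[8]; all 5 stops appear in both, in order. The LCS DP gives dp[10][8] = 5, so this is optimal.

5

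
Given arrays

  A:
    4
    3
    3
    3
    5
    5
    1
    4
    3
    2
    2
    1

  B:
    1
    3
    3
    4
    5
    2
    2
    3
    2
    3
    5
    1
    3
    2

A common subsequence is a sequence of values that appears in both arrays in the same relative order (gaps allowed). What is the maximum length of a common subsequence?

7

One common subsequence of length 7: 4 (A #1, B #4), then 3 (A #2, B #8), then 3 (A #4, B #10), then 5 (A #6, B #11), then 1 (A #7, B #12), then 3 (A #9, B #13), then 2 (A #11, B #14). dp[12][14] = 7 confirms this is the maximum.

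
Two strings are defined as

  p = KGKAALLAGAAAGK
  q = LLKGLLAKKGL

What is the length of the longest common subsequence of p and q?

Taking K at p[1]=q[3], G at p[2]=q[4], L at p[6]=q[5], L at p[7]=q[6], A at p[8]=q[7], G at p[9]=q[10] gives a common subsequence of length 6, and the DP table's final entry dp[14][11] is also 6, so no common subsequence is longer.

6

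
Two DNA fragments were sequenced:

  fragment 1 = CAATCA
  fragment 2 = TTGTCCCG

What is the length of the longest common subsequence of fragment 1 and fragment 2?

Pick C at fragment 1[1]=fragment 2[6], C at fragment 1[5]=fragment 2[7]; all 2 bases appear in both, in order. dp[6][8] = 2 confirms this is the maximum.

2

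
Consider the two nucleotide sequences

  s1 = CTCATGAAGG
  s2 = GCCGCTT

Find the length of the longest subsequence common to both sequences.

Pick C (s1 #1, s2 #5) → T (s1 #2, s2 #6) → T (s1 #5, s2 #7); all 3 bases appear in both, in order, and the DP table's final entry dp[10][7] is also 3, so no common subsequence is longer.

3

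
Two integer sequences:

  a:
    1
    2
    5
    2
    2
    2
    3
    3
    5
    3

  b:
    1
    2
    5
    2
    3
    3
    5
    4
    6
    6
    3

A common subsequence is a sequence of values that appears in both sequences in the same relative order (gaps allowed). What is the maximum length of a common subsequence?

8

Match 1 at a[1]=b[1], 2 at a[2]=b[2], 5 at a[3]=b[3], 2 at a[6]=b[4], 3 at a[7]=b[5], 3 at a[8]=b[6], 5 at a[9]=b[7], 3 at a[10]=b[11] — 8 values in the same relative order in both. dp[10][11] = 8 confirms this is the maximum.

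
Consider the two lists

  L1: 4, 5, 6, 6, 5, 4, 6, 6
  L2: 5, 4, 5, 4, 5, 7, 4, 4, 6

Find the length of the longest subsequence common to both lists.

Let dp[i][j] be the LCS length of the first i values of L1 and the first j values of L2. dp[i][j] = dp[i-1][j-1]+1 when the i-th and j-th values match, else max(dp[i-1][j], dp[i][j-1]).
    ·  5  4  5  4  5  7  4  4  6
 ·  0  0  0  0  0  0  0  0  0  0
 4  0  0  1  1  1  1  1  1  1  1
 5  0  1  1  2  2  2  2  2  2  2
 6  0  1  1  2  2  2  2  2  2  3
 6  0  1  1  2  2  2  2  2  2  3
 5  0  1  1  2  2  3  3  3  3  3
 4  0  1  2  2  3  3  3  4  4  4
 6  0  1  2  2  3  3  3  4  4  5
 6  0  1  2  2  3  3  3  4  4  5
dp[8][9] = 5. One LCS (by backtracking along matches): 4, 5, 5, 4, 6.

5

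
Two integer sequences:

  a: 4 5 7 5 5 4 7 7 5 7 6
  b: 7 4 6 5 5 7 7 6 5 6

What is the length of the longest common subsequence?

7

Let dp[i][j] be the LCS length of the first i values of a and the first j values of b. dp[i][j] = dp[i-1][j-1]+1 when the i-th and j-th values match, else max(dp[i-1][j], dp[i][j-1]).
    ·  7  4  6  5  5  7  7  6  5  6
 ·  0  0  0  0  0  0  0  0  0  0  0
 4  0  0  1  1  1  1  1  1  1  1  1
 5  0  0  1  1  2  2  2  2  2  2  2
 7  0  1  1  1  2  2  3  3  3  3  3
 5  0  1  1  1  2  3  3  3  3  4  4
 5  0  1  1  1  2  3  3  3  3  4  4
 4  0  1  2  2  2  3  3  3  3  4  4
 7  0  1  2  2  2  3  4  4  4  4  4
 7  0  1  2  2  2  3  4  5  5  5  5
 5  0  1  2  2  3  3  4  5  5  6  6
 7  0  1  2  2  3  3  4  5  5  6  6
 6  0  1  2  3  3  3  4  5  6  6  7
dp[11][10] = 7. One LCS (by backtracking along matches): 4, 5, 5, 7, 7, 5, 6.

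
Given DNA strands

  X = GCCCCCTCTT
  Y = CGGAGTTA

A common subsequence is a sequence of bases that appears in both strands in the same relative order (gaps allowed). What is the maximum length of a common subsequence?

Pick G at X[1]=Y[5], then T at X[7]=Y[6], then T at X[9]=Y[7]; all 3 bases appear in both, in order. The LCS DP gives dp[10][8] = 3, so this is optimal.

3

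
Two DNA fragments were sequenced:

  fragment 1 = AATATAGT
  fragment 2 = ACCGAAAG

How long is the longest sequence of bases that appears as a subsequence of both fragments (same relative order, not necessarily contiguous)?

5

One common subsequence of length 5: A at fragment 1[1]=fragment 2[1]; then A at fragment 1[2]=fragment 2[5]; then A at fragment 1[4]=fragment 2[6]; then A at fragment 1[6]=fragment 2[7]; then G at fragment 1[7]=fragment 2[8], and the DP table's final entry dp[8][8] is also 5, so no common subsequence is longer.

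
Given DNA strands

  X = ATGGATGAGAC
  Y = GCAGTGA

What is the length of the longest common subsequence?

5

Pick A (X #1, Y #3) → G (X #4, Y #4) → T (X #6, Y #5) → G (X #9, Y #6) → A (X #10, Y #7); all 5 bases appear in both, in order. Since dp[11][7] = 5, nothing longer is possible.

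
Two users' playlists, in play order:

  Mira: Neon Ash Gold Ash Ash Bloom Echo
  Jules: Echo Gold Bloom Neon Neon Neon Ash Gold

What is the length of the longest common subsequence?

Match Neon [1,6] → Ash [2,7] → Gold [3,8] — 3 songs in the same relative order in both. The LCS DP gives dp[7][8] = 3, so this is optimal.

3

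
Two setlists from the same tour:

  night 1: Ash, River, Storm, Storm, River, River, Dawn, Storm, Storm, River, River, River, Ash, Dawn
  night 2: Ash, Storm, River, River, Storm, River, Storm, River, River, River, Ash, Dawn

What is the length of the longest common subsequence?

One common subsequence of length 11: Ash [1,1]; then Storm [4,2]; then River [5,3]; then River [6,4]; then Storm [8,5]; then Storm [9,7]; then River [10,8]; then River [11,9]; then River [12,10]; then Ash [13,11]; then Dawn [14,12]. dp[14][12] = 11 confirms this is the maximum.

11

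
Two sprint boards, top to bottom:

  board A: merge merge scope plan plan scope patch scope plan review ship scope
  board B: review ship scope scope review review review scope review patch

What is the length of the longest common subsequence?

4

Pick scope at board A[3]=board B[3]; then scope at board A[6]=board B[4]; then scope at board A[8]=board B[8]; then review at board A[10]=board B[9]; all 4 tasks appear in both, in order, and the DP table's final entry dp[12][10] is also 4, so no common subsequence is longer.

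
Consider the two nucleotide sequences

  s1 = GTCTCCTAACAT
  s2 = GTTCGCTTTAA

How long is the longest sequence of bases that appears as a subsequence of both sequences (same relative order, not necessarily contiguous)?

8

One common subsequence of length 8: G at s1[1]=s2[1] → T at s1[2]=s2[2] → T at s1[4]=s2[3] → C at s1[5]=s2[4] → C at s1[6]=s2[6] → T at s1[7]=s2[9] → A at s1[9]=s2[10] → A at s1[11]=s2[11]. Since dp[12][11] = 8, nothing longer is possible.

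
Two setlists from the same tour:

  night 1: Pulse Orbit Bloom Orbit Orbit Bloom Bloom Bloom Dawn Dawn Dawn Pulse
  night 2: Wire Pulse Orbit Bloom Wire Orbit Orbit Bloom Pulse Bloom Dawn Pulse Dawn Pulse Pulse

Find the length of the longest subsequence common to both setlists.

Pick Pulse [1,2] → Orbit [2,3] → Bloom [3,4] → Orbit [4,6] → Orbit [5,7] → Bloom [6,8] → Bloom [8,10] → Dawn [9,11] → Dawn [10,13] → Pulse [12,15]; all 10 songs appear in both, in order, and the DP table's final entry dp[12][15] is also 10, so no common subsequence is longer.

10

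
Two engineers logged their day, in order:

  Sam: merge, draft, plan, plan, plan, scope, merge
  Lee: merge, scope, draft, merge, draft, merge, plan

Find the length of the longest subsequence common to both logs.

3

Match merge at Sam[1]=Lee[4], draft at Sam[2]=Lee[5], plan at Sam[5]=Lee[7] — 3 tasks in the same relative order in both, and the DP table's final entry dp[7][7] is also 3, so no common subsequence is longer.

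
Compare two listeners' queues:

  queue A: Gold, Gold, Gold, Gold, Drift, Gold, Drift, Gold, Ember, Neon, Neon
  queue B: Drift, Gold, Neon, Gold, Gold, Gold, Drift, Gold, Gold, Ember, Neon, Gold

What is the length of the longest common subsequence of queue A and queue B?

Taking Gold at queue A[1]=queue B[2] → Gold at queue A[2]=queue B[4] → Gold at queue A[3]=queue B[5] → Gold at queue A[4]=queue B[6] → Drift at queue A[5]=queue B[7] → Gold at queue A[6]=queue B[8] → Gold at queue A[8]=queue B[9] → Ember at queue A[9]=queue B[10] → Neon at queue A[10]=queue B[11] gives a common subsequence of length 9. dp[11][12] = 9 confirms this is the maximum.

9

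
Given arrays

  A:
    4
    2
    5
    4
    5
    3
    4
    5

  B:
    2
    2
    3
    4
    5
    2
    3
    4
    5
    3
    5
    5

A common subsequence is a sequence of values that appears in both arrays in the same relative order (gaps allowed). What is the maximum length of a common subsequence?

Taking 4 (A #1, B #4), 2 (A #2, B #6), 4 (A #4, B #8), 5 (A #5, B #9), 3 (A #6, B #10), 5 (A #8, B #12) gives a common subsequence of length 6. dp[8][12] = 6 confirms this is the maximum.

6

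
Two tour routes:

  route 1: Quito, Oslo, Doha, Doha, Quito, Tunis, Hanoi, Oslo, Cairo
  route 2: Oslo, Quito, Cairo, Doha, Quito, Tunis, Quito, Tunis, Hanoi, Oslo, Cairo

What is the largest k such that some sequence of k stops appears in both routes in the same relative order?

7

Taking Quito [1,2] → Doha [3,4] → Quito [5,7] → Tunis [6,8] → Hanoi [7,9] → Oslo [8,10] → Cairo [9,11] gives a common subsequence of length 7. The LCS DP gives dp[9][11] = 7, so this is optimal.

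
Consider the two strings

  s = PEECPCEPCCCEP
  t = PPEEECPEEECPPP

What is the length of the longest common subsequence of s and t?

8

One common subsequence of length 8: P (s #1, t #2) → E (s #2, t #4) → E (s #3, t #5) → C (s #4, t #6) → P (s #5, t #7) → C (s #6, t #11) → P (s #8, t #13) → P (s #13, t #14), and the DP table's final entry dp[13][14] is also 8, so no common subsequence is longer.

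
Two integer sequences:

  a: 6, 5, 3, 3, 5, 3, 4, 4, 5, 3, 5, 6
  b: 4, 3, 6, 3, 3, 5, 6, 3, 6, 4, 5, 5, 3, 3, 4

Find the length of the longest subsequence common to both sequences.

Match 6 (a #1, b #3), then 3 (a #3, b #4), then 3 (a #4, b #5), then 5 (a #5, b #6), then 3 (a #6, b #8), then 4 (a #7, b #10), then 5 (a #9, b #12), then 3 (a #10, b #14) — 8 values in the same relative order in both. The LCS DP gives dp[12][15] = 8, so this is optimal.

8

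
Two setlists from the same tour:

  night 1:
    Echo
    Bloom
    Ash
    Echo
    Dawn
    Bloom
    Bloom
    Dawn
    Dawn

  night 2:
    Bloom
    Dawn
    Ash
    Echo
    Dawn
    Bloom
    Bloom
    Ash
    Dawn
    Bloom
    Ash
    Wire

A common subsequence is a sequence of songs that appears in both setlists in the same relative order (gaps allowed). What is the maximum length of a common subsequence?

7

One common subsequence of length 7: Bloom (night 1 #2, night 2 #1), Ash (night 1 #3, night 2 #3), Echo (night 1 #4, night 2 #4), Dawn (night 1 #5, night 2 #5), Bloom (night 1 #6, night 2 #6), Bloom (night 1 #7, night 2 #7), Dawn (night 1 #8, night 2 #9). Since dp[9][12] = 7, nothing longer is possible.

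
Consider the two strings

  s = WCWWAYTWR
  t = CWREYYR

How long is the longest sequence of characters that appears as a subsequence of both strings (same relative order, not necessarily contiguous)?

One common subsequence of length 4: C [2,1]; then W [3,2]; then Y [6,6]; then R [9,7]. The LCS DP gives dp[9][7] = 4, so this is optimal.

4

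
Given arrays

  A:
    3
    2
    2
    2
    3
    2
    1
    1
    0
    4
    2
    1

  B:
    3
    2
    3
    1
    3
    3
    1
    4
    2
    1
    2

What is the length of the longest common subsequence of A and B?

Let dp[i][j] be the LCS length of the first i values of A and the first j values of B. dp[i][j] = dp[i-1][j-1]+1 when the i-th and j-th values match, else max(dp[i-1][j], dp[i][j-1]).
    ·  3  2  3  1  3  3  1  4  2  1  2
 ·  0  0  0  0  0  0  0  0  0  0  0  0
 3  0  1  1  1  1  1  1  1  1  1  1  1
 2  0  1  2  2  2  2  2  2  2  2  2  2
 2  0  1  2  2  2  2  2  2  2  3  3  3
 2  0  1  2  2  2  2  2  2  2  3  3  4
 3  0  1  2  3  3  3  3  3  3  3  3  4
 2  0  1  2  3  3  3  3  3  3  4  4  4
 1  0  1  2  3  4  4  4  4  4  4  5  5
 1  0  1  2  3  4  4  4  5  5  5  5  5
 0  0  1  2  3  4  4  4  5  5  5  5  5
 4  0  1  2  3  4  4  4  5  6  6  6  6
 2  0  1  2  3  4  4  4  5  6  7  7  7
 1  0  1  2  3  4  4  4  5  6  7  8  8
dp[12][11] = 8. One LCS (by backtracking along matches): 3, 2, 3, 1, 1, 4, 2, 1.

8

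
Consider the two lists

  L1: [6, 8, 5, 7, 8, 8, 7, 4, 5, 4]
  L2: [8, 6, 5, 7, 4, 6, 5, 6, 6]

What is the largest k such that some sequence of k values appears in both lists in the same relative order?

Let dp[i][j] be the LCS length of the first i values of L1 and the first j values of L2. dp[i][j] = dp[i-1][j-1]+1 when the i-th and j-th values match, else max(dp[i-1][j], dp[i][j-1]).
    ·  8  6  5  7  4  6  5  6  6
 ·  0  0  0  0  0  0  0  0  0  0
 6  0  0  1  1  1  1  1  1  1  1
 8  0  1  1  1  1  1  1  1  1  1
 5  0  1  1  2  2  2  2  2  2  2
 7  0  1  1  2  3  3  3  3  3  3
 8  0  1  1  2  3  3  3  3  3  3
 8  0  1  1  2  3  3  3  3  3  3
 7  0  1  1  2  3  3  3  3  3  3
 4  0  1  1  2  3  4  4  4  4  4
 5  0  1  1  2  3  4  4  5  5  5
 4  0  1  1  2  3  4  4  5  5  5
dp[10][9] = 5. One LCS (by backtracking along matches): 6, 5, 7, 4, 5.

5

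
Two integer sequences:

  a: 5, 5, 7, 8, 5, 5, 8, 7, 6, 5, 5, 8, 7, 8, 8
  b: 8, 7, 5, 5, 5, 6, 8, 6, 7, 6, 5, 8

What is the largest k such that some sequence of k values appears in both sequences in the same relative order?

8

Match 5 [1,3]; then 5 [2,4]; then 5 [5,5]; then 8 [7,7]; then 7 [8,9]; then 6 [9,10]; then 5 [11,11]; then 8 [15,12] — 8 values in the same relative order in both. The LCS DP gives dp[15][12] = 8, so this is optimal.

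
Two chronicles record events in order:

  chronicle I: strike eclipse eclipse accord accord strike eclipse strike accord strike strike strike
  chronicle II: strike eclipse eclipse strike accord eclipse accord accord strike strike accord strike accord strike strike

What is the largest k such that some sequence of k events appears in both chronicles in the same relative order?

11

Taking strike (chronicle I #1, chronicle II #1), then eclipse (chronicle I #2, chronicle II #3), then eclipse (chronicle I #3, chronicle II #6), then accord (chronicle I #4, chronicle II #7), then accord (chronicle I #5, chronicle II #8), then strike (chronicle I #6, chronicle II #9), then strike (chronicle I #8, chronicle II #10), then accord (chronicle I #9, chronicle II #11), then strike (chronicle I #10, chronicle II #12), then strike (chronicle I #11, chronicle II #14), then strike (chronicle I #12, chronicle II #15) gives a common subsequence of length 11. Since dp[12][15] = 11, nothing longer is possible.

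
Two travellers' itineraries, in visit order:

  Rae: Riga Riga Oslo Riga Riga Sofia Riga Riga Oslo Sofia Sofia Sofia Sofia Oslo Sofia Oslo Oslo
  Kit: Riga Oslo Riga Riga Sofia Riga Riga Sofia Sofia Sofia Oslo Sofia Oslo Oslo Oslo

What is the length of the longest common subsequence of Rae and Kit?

14

Taking Riga at Rae[2]=Kit[1], Oslo at Rae[3]=Kit[2], Riga at Rae[4]=Kit[3], Riga at Rae[5]=Kit[4], Sofia at Rae[6]=Kit[5], Riga at Rae[7]=Kit[6], Riga at Rae[8]=Kit[7], Sofia at Rae[10]=Kit[8], Sofia at Rae[11]=Kit[9], Sofia at Rae[12]=Kit[10], Sofia at Rae[13]=Kit[12], Oslo at Rae[14]=Kit[13], Oslo at Rae[16]=Kit[14], Oslo at Rae[17]=Kit[15] gives a common subsequence of length 14. Since dp[17][15] = 14, nothing longer is possible.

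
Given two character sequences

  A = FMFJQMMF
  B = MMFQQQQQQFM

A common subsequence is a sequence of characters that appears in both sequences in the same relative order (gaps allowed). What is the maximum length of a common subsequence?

4

Taking M [2,2], F [3,3], Q [5,9], M [7,11] gives a common subsequence of length 4. Since dp[8][11] = 4, nothing longer is possible.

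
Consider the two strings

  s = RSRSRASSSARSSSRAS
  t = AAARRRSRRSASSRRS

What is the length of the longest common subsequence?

One common subsequence of length 10: R at s[1]=t[6], then S at s[2]=t[7], then R at s[3]=t[9], then S at s[4]=t[10], then A at s[6]=t[11], then S at s[8]=t[12], then S at s[9]=t[13], then R at s[11]=t[14], then R at s[15]=t[15], then S at s[17]=t[16], and the DP table's final entry dp[17][16] is also 10, so no common subsequence is longer.

10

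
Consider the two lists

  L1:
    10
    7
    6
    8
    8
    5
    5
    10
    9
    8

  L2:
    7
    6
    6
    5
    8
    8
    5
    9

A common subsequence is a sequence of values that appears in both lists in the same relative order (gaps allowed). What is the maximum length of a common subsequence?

6

Let dp[i][j] be the LCS length of the first i values of L1 and the first j values of L2. dp[i][j] = dp[i-1][j-1]+1 when the i-th and j-th values match, else max(dp[i-1][j], dp[i][j-1]).
    ·  7  6  6  5  8  8  5  9
 ·  0  0  0  0  0  0  0  0  0
10  0  0  0  0  0  0  0  0  0
 7  0  1  1  1  1  1  1  1  1
 6  0  1  2  2  2  2  2  2  2
 8  0  1  2  2  2  3  3  3  3
 8  0  1  2  2  2  3  4  4  4
 5  0  1  2  2  3  3  4  5  5
 5  0  1  2  2  3  3  4  5  5
10  0  1  2  2  3  3  4  5  5
 9  0  1  2  2  3  3  4  5  6
 8  0  1  2  2  3  4  4  5  6
dp[10][8] = 6. One LCS (by backtracking along matches): 7, 6, 8, 8, 5, 9.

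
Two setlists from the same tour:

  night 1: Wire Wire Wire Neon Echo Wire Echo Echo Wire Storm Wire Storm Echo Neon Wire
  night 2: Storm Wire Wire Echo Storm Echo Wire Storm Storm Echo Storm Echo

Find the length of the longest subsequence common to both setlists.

8

Match Wire (night 1 #2, night 2 #2), Wire (night 1 #3, night 2 #3), Echo (night 1 #5, night 2 #4), Echo (night 1 #8, night 2 #6), Wire (night 1 #9, night 2 #7), Storm (night 1 #10, night 2 #9), Storm (night 1 #12, night 2 #11), Echo (night 1 #13, night 2 #12) — 8 songs in the same relative order in both, and the DP table's final entry dp[15][12] is also 8, so no common subsequence is longer.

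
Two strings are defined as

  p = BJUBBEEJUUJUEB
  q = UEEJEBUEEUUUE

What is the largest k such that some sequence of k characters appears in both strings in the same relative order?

8

Pick B [1,6], U [3,7], E [6,8], E [7,9], U [9,10], U [10,11], U [12,12], E [13,13]; all 8 characters appear in both, in order. dp[14][13] = 8 confirms this is the maximum.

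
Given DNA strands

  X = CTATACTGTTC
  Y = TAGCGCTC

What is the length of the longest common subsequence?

6

Match T (X #2, Y #1), A (X #3, Y #2), C (X #6, Y #4), G (X #8, Y #5), T (X #10, Y #7), C (X #11, Y #8) — 6 bases in the same relative order in both, and the DP table's final entry dp[11][8] is also 6, so no common subsequence is longer.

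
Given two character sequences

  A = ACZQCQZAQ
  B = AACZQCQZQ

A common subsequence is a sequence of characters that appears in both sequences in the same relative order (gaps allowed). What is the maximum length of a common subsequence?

Let dp[i][j] be the LCS length of the first i characters of A and the first j characters of B. dp[i][j] = dp[i-1][j-1]+1 when the i-th and j-th characters match, else max(dp[i-1][j], dp[i][j-1]).
    ·  A  A  C  Z  Q  C  Q  Z  Q
 ·  0  0  0  0  0  0  0  0  0  0
 A  0  1  1  1  1  1  1  1  1  1
 C  0  1  1  2  2  2  2  2  2  2
 Z  0  1  1  2  3  3  3  3  3  3
 Q  0  1  1  2  3  4  4  4  4  4
 C  0  1  1  2  3  4  5  5  5  5
 Q  0  1  1  2  3  4  5  6  6  6
 Z  0  1  1  2  3  4  5  6  7  7
 A  0  1  2  2  3  4  5  6  7  7
 Q  0  1  2  2  3  4  5  6  7  8
dp[9][9] = 8. One LCS (by backtracking along matches): ACZQCQZQ.

8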